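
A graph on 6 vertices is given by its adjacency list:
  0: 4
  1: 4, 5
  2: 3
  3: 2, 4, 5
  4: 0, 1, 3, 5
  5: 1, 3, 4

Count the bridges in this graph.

2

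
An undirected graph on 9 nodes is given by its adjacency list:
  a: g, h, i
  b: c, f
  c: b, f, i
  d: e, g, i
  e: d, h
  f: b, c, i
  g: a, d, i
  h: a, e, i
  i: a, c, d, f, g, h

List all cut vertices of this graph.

i

Removing i increases the component count from 1 to 2, so i is a cut vertex.
By contrast removing a leaves 1 component; it is not a cut vertex. No other vertex is a cut vertex either.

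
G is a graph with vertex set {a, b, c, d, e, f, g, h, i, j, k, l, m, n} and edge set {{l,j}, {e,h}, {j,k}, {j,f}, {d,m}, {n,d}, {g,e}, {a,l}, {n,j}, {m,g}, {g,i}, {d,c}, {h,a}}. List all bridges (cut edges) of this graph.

c-d, f-j, g-i, j-k

The edges on the cycle n-d-m-g-e-h-a-l-j-n are not bridges since each lies on that cycle.
But removing d-c disconnects d from c; removing j-f disconnects j from f; removing i-g disconnects i from g; removing j-k disconnects j from k — these are bridges.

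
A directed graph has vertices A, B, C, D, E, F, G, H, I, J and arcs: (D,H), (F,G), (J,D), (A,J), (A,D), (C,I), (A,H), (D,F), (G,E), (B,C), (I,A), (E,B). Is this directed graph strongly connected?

No

There is no directed path from H to F, so the graph is not strongly connected.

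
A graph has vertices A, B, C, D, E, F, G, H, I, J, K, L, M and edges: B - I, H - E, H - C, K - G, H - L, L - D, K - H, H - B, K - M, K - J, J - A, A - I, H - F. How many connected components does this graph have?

Starting from A we can reach A, B, C, D, E, F, G, H, I, J, K, L, M. That is one component of size 13.
Total: 1 component.

1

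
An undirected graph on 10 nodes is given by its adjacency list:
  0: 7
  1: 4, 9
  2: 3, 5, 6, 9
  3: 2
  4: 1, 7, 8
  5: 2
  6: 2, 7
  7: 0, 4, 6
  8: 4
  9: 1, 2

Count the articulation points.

3

Removing 2 increases the component count from 1 to 3, so 2 is a cut vertex.
Removing 4 increases the component count from 1 to 2, so 4 is a cut vertex.
Removing 7 increases the component count from 1 to 2, so 7 is a cut vertex.
By contrast removing 3 leaves 1 component; it is not a cut vertex. No other vertex is a cut vertex either.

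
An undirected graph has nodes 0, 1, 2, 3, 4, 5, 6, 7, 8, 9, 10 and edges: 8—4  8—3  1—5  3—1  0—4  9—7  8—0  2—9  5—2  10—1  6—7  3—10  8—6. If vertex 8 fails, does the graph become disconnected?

Yes

Deleting 8 raises the number of components from 1 to 2, so 8 is a cut vertex.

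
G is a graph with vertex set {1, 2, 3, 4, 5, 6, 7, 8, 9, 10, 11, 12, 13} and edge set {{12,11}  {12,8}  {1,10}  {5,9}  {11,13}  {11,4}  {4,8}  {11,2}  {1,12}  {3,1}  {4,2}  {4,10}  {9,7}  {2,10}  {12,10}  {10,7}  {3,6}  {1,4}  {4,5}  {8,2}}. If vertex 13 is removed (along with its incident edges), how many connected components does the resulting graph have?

With 13 gone, the remaining components are: {1, 2, 3, 4, 5, 6, 7, 8, 9, 10, 11, 12}.
That is 1 component.

1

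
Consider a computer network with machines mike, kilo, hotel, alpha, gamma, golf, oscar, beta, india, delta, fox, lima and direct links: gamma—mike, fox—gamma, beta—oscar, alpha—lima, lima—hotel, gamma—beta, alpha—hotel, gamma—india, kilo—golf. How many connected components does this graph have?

4

delta is isolated — a component by itself.
Starting from golf we can reach golf, kilo. That is one component of size 2.
Starting from lima we can reach lima, alpha, hotel. That is one component of size 3.
Starting from fox we can reach fox, beta, mike, gamma, india, oscar. That is one component of size 6.
Total: 4 components.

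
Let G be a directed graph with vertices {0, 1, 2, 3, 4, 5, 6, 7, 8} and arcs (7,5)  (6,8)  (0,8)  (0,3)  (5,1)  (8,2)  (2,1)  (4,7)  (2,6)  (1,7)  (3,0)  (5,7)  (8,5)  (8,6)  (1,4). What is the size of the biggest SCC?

4

{1, 4, 5, 7} are all mutually reachable — one SCC of size 4.
{2, 6, 8} are all mutually reachable — one SCC of size 3.
{0, 3} are all mutually reachable — one SCC of size 2.
The largest has 4 vertices.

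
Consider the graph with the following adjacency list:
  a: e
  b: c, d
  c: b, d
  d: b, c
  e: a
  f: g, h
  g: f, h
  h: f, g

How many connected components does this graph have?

3

Starting from a we can reach a, e. That is one component of size 2.
Starting from b we can reach b, c, d. That is one component of size 3.
Starting from f we can reach f, g, h. That is one component of size 3.
Total: 3 components.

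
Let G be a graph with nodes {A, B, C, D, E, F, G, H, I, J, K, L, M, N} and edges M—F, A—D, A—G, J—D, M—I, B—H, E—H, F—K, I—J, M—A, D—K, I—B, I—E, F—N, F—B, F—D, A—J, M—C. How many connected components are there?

2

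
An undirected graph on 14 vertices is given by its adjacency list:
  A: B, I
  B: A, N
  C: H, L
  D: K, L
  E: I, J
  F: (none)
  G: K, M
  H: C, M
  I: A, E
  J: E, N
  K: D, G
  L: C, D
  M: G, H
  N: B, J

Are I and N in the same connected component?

Yes

From I we can reach A, B, E, I, J, N, which includes N.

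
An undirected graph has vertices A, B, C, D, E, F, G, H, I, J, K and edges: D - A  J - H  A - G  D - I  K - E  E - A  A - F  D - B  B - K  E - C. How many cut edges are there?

5

The edges on the cycle D-B-K-E-A-D are not bridges since each lies on that cycle.
But removing J - H disconnects J from H; removing E - C disconnects E from C; removing D - I disconnects D from I; removing F - A disconnects F from A — these are bridges.
In total 5 edges are bridges.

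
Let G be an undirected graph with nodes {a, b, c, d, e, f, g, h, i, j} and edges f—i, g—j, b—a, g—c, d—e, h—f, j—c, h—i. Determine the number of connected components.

4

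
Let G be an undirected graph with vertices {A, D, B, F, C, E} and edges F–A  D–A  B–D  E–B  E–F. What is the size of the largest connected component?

C is isolated — a component by itself.
Starting from A we can reach A, B, D, E, F. That is one component of size 5.
The largest has 5 vertices.

5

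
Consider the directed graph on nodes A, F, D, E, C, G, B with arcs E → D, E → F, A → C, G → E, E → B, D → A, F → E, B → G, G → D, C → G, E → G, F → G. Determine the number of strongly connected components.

1

{A, B, C, D, E, F, G} are all mutually reachable — one SCC of size 7.
That gives 1 strongly connected component.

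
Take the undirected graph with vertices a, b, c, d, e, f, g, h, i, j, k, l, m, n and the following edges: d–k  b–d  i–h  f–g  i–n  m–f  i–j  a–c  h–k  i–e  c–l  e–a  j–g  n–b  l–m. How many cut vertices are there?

Removing i increases the component count from 1 to 2, so i is a cut vertex.
By contrast removing c leaves 1 component; it is not a cut vertex. No other vertex is a cut vertex either.

1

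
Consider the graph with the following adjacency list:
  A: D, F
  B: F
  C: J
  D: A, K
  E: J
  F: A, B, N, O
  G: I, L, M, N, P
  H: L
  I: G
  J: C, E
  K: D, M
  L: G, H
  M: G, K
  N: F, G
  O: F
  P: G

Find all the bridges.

The edges on the cycle A-D-K-M-G-N-F-A are not bridges since each lies on that cycle.
But removing P-G disconnects P from G; removing O-F disconnects O from F; removing L-H disconnects L from H; removing C-J disconnects C from J — these are bridges.
In total 8 edges are bridges.

B-F, C-J, E-J, F-O, G-I, G-L, G-P, H-L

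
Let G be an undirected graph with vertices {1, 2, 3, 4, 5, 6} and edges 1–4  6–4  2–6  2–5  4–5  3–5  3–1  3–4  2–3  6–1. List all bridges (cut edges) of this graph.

none

The edges on the cycle 2-3-1-6-2 are not bridges since each lies on that cycle.
Every edge lies on some cycle, so there are no bridges.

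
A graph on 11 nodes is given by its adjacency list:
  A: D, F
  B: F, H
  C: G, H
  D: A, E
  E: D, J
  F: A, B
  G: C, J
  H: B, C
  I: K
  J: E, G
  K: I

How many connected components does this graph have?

2

Starting from I we can reach I, K. That is one component of size 2.
Starting from A we can reach A, B, C, D, E, F, G, H, J. That is one component of size 9.
Total: 2 components.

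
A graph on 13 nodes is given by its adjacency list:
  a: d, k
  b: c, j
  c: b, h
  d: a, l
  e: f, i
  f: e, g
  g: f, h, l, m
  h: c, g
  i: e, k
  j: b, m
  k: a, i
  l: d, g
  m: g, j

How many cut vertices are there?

1

Removing g increases the component count from 1 to 2, so g is a cut vertex.
By contrast removing l leaves 1 component; it is not a cut vertex. No other vertex is a cut vertex either.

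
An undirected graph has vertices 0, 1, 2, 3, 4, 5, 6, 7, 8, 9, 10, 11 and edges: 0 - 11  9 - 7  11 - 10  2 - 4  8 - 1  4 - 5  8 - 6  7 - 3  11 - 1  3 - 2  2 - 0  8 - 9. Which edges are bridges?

The edges on the cycle 8-9-7-3-2-0-11-1-8 are not bridges since each lies on that cycle.
But removing 10 - 11 disconnects 10 from 11; removing 4 - 5 disconnects 4 from 5; removing 4 - 2 disconnects 4 from 2; removing 8 - 6 disconnects 8 from 6 — these are bridges.

10-11, 2-4, 4-5, 6-8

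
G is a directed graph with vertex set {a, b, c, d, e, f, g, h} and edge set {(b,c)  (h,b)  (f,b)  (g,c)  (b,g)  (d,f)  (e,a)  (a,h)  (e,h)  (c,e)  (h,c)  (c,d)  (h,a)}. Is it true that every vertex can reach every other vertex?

Yes

From g we can reach every vertex (a, b, c, d, e, f, g, h), and every vertex can reach g (a, b, c, d, e, f, g, h). So the whole graph is one strongly connected component.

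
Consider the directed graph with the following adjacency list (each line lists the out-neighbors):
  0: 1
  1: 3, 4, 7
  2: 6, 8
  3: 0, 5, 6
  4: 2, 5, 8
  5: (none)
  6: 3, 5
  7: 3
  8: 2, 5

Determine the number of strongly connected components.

{0, 1, 2, 3, 4, 6, 7, 8} are all mutually reachable — one SCC of size 8.
{5} is an SCC by itself.
That gives 2 strongly connected components.

2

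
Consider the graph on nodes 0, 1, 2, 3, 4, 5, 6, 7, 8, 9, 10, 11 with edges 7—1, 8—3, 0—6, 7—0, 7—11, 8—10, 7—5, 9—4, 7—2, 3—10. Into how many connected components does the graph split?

3

Starting from 4 we can reach 4, 9. That is one component of size 2.
Starting from 3 we can reach 3, 8, 10. That is one component of size 3.
Starting from 0 we can reach 0, 1, 2, 5, 6, 7, 11. That is one component of size 7.
Total: 3 components.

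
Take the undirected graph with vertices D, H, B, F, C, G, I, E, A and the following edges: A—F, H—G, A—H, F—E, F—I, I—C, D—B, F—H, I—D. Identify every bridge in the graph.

The edges on the cycle A-F-H-A are not bridges since each lies on that cycle.
But removing F—I disconnects F from I; removing I—D disconnects I from D; removing H—G disconnects H from G; removing D—B disconnects D from B — these are bridges.
In total 6 edges are bridges.

B-D, C-I, D-I, E-F, F-I, G-H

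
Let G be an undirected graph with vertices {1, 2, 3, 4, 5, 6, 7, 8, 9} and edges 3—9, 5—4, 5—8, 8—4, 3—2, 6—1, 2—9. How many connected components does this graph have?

4

7 is isolated — a component by itself.
Starting from 1 we can reach 1, 6. That is one component of size 2.
Starting from 2 we can reach 2, 3, 9. That is one component of size 3.
Starting from 4 we can reach 4, 5, 8. That is one component of size 3.
Total: 4 components.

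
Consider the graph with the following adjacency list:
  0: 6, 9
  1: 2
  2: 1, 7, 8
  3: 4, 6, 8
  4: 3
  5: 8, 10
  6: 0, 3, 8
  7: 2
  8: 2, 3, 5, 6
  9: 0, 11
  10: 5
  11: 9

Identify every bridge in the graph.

0-6, 0-9, 1-2, 10-5, 11-9, 2-7, 2-8, 3-4, 5-8

The edges on the cycle 6-3-8-6 are not bridges since each lies on that cycle.
But removing 3-4 disconnects 3 from 4; removing 8-2 disconnects 8 from 2; removing 2-1 disconnects 2 from 1; removing 8-5 disconnects 8 from 5 — these are bridges.
In total 9 edges are bridges.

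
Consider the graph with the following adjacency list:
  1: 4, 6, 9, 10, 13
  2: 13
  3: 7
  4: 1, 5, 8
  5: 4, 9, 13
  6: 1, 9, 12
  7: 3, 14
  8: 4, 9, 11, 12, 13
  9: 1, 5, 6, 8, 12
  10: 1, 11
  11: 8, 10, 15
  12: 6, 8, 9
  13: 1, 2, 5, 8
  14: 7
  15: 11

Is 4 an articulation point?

No

Deleting 4 leaves 2 components (was 2), so 4 is not a cut vertex.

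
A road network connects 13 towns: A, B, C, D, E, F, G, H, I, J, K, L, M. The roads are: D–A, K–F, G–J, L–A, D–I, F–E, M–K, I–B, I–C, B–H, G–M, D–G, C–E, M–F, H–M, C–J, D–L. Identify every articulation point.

D

Removing D increases the component count from 1 to 2, so D is a cut vertex.
By contrast removing B leaves 1 component; it is not a cut vertex. No other vertex is a cut vertex either.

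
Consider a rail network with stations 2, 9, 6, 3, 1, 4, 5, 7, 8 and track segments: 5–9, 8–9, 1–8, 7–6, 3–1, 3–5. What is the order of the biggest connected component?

4 is isolated — a component by itself.
2 is isolated — a component by itself.
Starting from 6 we can reach 6, 7. That is one component of size 2.
Starting from 1 we can reach 1, 3, 5, 8, 9. That is one component of size 5.
The largest has 5 vertices.

5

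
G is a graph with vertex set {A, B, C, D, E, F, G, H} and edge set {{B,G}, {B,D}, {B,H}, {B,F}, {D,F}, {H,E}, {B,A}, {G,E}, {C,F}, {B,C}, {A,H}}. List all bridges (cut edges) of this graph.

The edges on the cycle B-C-F-B are not bridges since each lies on that cycle.
Every edge lies on some cycle, so there are no bridges.

none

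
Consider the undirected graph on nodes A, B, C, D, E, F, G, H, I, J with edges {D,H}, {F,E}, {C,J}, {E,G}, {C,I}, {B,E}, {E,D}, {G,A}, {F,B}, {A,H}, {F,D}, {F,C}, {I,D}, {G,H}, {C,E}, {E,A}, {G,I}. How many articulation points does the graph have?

1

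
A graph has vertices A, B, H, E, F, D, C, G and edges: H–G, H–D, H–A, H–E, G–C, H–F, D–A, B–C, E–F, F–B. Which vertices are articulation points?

Removing H increases the component count from 1 to 2, so H is a cut vertex.
By contrast removing A leaves 1 component; it is not a cut vertex. No other vertex is a cut vertex either.

H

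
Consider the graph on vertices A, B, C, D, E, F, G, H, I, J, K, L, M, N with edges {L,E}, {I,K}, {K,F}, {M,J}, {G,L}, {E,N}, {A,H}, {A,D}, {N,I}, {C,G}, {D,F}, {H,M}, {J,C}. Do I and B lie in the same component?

No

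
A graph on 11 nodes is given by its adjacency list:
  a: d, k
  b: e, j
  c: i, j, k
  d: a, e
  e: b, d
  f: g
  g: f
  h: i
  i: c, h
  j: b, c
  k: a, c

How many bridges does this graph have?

3

The edges on the cycle b-e-d-a-k-c-j-b are not bridges since each lies on that cycle.
But removing f-g disconnects f from g; removing c-i disconnects c from i; removing h-i disconnects h from i — these are bridges.
That makes 3 bridges.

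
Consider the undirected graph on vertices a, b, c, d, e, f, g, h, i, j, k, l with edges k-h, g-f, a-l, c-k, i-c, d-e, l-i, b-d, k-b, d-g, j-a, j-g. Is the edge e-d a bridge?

Removing e-d leaves no path between e and d: the component count goes from 1 to 2. So it is a bridge.

Yes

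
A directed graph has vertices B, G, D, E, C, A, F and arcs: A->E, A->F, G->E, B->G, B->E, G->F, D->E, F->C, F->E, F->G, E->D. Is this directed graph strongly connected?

No

There is no directed path from E to F, so the graph is not strongly connected.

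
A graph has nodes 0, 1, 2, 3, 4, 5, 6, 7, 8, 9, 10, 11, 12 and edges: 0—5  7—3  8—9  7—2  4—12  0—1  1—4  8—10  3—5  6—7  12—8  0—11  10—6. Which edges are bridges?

0-11, 2-7, 8-9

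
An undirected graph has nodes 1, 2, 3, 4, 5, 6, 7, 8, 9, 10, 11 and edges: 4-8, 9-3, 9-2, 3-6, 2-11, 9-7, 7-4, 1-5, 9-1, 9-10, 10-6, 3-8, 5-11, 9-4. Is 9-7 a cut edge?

After removing 9-7, the path 9-4-7 still connects them, so the edge is not a bridge.

No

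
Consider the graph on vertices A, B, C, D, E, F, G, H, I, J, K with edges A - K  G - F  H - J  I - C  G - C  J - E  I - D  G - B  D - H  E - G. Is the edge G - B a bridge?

Removing G - B leaves no path between G and B: the component count goes from 2 to 3. So it is a bridge.

Yes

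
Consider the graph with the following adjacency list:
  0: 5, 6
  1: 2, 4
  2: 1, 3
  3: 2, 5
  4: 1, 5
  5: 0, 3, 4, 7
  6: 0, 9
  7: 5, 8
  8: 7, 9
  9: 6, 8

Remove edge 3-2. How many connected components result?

3 and 2 are still connected via 3-5-4-1-2, so the component count stays at 1.

1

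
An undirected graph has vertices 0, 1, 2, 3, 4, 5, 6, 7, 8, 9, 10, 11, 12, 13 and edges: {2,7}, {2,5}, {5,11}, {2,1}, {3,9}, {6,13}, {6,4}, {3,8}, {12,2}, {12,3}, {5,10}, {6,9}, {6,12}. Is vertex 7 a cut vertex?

Deleting 7 leaves 2 components (was 2), so 7 is not a cut vertex.

No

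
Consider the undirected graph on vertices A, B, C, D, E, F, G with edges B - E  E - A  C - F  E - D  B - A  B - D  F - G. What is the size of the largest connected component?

Starting from C we can reach C, F, G. That is one component of size 3.
Starting from A we can reach A, B, D, E. That is one component of size 4.
The largest has 4 vertices.

4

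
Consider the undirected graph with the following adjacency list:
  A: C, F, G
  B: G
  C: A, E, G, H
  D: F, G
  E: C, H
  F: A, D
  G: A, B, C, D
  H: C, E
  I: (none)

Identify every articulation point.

C, G

Removing C increases the component count from 2 to 3, so C is a cut vertex.
Removing G increases the component count from 2 to 3, so G is a cut vertex.
By contrast removing E leaves 2 components; it is not a cut vertex. No other vertex is a cut vertex either.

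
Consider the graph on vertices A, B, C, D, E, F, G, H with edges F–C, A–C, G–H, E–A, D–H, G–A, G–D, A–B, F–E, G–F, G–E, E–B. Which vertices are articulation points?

Removing G increases the component count from 1 to 2, so G is a cut vertex.
By contrast removing D leaves 1 component; it is not a cut vertex. No other vertex is a cut vertex either.

G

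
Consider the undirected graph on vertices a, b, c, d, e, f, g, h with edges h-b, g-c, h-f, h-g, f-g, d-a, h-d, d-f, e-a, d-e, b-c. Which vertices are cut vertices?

d

Removing d increases the component count from 1 to 2, so d is a cut vertex.
By contrast removing e leaves 1 component; it is not a cut vertex. No other vertex is a cut vertex either.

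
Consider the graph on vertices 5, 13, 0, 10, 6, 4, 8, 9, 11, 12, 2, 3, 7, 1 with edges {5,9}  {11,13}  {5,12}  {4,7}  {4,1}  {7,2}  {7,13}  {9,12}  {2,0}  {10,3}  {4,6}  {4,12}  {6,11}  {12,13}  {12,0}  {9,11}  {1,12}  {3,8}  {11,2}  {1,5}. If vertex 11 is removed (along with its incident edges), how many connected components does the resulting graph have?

2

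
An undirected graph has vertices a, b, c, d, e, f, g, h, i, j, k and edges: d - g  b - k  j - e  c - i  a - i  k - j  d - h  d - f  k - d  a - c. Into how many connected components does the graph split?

2

Starting from a we can reach a, c, i. That is one component of size 3.
Starting from b we can reach b, d, e, f, g, h, j, k. That is one component of size 8.
Total: 2 components.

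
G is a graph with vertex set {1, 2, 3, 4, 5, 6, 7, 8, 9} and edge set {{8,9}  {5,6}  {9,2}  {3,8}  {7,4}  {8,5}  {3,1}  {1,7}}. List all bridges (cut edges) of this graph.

removing 1—7 disconnects 1 from 7; removing 9—2 disconnects 9 from 2; removing 5—6 disconnects 5 from 6; removing 4—7 disconnects 4 from 7 — these are bridges.
In total 8 edges are bridges.

1-3, 1-7, 2-9, 3-8, 4-7, 5-6, 5-8, 8-9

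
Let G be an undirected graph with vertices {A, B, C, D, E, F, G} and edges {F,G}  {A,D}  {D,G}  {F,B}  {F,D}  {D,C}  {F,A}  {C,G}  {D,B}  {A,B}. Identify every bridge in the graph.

The edges on the cycle D-C-G-D are not bridges since each lies on that cycle.
Every edge lies on some cycle, so there are no bridges.

none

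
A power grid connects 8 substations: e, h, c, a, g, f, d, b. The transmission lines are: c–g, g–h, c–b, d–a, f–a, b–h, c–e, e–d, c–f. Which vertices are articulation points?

c

Removing c increases the component count from 1 to 2, so c is a cut vertex.
By contrast removing b leaves 1 component; it is not a cut vertex. No other vertex is a cut vertex either.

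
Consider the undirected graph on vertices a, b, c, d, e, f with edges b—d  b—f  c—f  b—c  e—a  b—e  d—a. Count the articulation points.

Removing b increases the component count from 1 to 2, so b is a cut vertex.
By contrast removing f leaves 1 component; it is not a cut vertex. No other vertex is a cut vertex either.

1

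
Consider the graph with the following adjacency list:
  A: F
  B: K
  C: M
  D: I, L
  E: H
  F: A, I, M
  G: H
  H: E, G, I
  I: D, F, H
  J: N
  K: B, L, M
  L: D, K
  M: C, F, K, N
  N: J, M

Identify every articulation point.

Removing F increases the component count from 1 to 2, so F is a cut vertex.
Removing H increases the component count from 1 to 3, so H is a cut vertex.
Removing I increases the component count from 1 to 2, so I is a cut vertex.
Likewise K, M, N are cut vertices.
By contrast removing L leaves 1 component; it is not a cut vertex. No other vertex is a cut vertex either.

F, H, I, K, M, N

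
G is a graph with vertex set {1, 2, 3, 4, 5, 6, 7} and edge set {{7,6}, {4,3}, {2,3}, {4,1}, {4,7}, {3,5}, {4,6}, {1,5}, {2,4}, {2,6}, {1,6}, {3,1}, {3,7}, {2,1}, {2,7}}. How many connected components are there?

1

Starting from 1 we can reach 1, 2, 3, 4, 5, 6, 7. That is one component of size 7.
Total: 1 component.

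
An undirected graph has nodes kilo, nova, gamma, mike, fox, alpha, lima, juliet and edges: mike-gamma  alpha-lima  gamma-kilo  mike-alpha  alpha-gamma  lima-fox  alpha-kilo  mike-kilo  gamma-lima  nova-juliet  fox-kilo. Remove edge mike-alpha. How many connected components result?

mike and alpha are still connected via mike-gamma-alpha, so the component count stays at 2.

2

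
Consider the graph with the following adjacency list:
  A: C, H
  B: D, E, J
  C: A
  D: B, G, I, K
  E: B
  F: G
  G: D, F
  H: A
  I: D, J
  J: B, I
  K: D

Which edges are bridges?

A-C, A-H, B-E, D-G, D-K, F-G

The edges on the cycle J-B-D-I-J are not bridges since each lies on that cycle.
But removing A-H disconnects A from H; removing C-A disconnects C from A; removing G-F disconnects G from F; removing D-G disconnects D from G — these are bridges.
In total 6 edges are bridges.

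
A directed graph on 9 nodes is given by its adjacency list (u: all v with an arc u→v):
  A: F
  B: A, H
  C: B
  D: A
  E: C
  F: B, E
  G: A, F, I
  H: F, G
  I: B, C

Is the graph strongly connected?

No

There is no directed path from H to D, so the graph is not strongly connected.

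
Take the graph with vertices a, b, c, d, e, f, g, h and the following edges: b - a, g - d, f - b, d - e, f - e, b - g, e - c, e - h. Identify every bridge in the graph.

The edges on the cycle f-b-g-d-e-f are not bridges since each lies on that cycle.
But removing b - a disconnects b from a; removing e - h disconnects e from h; removing e - c disconnects e from c — these are bridges.

a-b, c-e, e-h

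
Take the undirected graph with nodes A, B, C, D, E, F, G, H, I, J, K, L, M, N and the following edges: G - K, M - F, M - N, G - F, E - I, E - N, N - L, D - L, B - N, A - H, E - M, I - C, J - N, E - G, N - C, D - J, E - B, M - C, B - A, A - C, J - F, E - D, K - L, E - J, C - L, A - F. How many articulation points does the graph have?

1

Removing A increases the component count from 1 to 2, so A is a cut vertex.
By contrast removing G leaves 1 component; it is not a cut vertex. No other vertex is a cut vertex either.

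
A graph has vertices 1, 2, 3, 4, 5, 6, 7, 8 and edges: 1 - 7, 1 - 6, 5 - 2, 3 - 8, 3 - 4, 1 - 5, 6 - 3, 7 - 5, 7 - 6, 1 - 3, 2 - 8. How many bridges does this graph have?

1

The edges on the cycle 1-7-6-3-1 are not bridges since each lies on that cycle.
But removing 4 - 3 disconnects 4 from 3 — this is a bridge.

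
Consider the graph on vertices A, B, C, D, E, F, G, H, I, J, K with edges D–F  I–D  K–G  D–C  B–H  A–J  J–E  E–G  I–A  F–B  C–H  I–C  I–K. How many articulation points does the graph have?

Removing I increases the component count from 1 to 2, so I is a cut vertex.
By contrast removing A leaves 1 component; it is not a cut vertex. No other vertex is a cut vertex either.

1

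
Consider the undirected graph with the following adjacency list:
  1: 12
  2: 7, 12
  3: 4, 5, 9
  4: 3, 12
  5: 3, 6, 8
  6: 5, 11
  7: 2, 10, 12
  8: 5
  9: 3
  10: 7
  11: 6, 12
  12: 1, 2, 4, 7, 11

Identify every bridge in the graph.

The edges on the cycle 12-7-2-12 are not bridges since each lies on that cycle.
But removing 3-9 disconnects 3 from 9; removing 7-10 disconnects 7 from 10; removing 12-1 disconnects 12 from 1; removing 5-8 disconnects 5 from 8 — these are bridges.

1-12, 10-7, 3-9, 5-8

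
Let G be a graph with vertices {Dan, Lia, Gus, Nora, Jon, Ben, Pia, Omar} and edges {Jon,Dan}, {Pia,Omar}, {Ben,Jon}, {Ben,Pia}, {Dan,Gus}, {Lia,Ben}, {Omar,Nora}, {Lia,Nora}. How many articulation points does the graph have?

Removing Ben increases the component count from 1 to 2, so Ben is a cut vertex.
Removing Dan increases the component count from 1 to 2, so Dan is a cut vertex.
Removing Jon increases the component count from 1 to 2, so Jon is a cut vertex.
By contrast removing Pia leaves 1 component; it is not a cut vertex. No other vertex is a cut vertex either.

3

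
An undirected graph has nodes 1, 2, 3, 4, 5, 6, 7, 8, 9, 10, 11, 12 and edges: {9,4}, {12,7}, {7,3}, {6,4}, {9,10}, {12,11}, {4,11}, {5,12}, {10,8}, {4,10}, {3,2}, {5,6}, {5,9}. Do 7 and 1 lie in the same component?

No

The component containing 7 is {2, 3, 4, 5, 6, 7, 8, 9, 10, 11, 12}, and 1 is not in it.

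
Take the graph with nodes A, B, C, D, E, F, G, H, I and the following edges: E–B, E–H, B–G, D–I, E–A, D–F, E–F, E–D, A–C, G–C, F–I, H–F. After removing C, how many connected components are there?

1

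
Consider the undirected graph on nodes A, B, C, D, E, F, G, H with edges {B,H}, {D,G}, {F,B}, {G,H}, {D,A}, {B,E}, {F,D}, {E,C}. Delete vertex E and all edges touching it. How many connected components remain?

2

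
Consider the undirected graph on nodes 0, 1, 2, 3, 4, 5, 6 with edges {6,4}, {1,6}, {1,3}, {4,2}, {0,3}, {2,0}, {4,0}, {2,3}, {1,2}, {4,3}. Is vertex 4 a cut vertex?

Deleting 4 leaves 2 components (was 2), so 4 is not a cut vertex.

No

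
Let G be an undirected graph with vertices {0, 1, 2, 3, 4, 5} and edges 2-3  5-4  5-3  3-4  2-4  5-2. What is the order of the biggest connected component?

0 is isolated — a component by itself.
1 is isolated — a component by itself.
Starting from 2 we can reach 2, 3, 4, 5. That is one component of size 4.
The largest has 4 vertices.

4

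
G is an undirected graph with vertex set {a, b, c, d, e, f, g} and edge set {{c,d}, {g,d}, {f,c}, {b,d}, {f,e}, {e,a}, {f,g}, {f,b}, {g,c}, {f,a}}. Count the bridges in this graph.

The edges on the cycle f-e-a-f are not bridges since each lies on that cycle.
Every edge lies on some cycle, so there are no bridges.

0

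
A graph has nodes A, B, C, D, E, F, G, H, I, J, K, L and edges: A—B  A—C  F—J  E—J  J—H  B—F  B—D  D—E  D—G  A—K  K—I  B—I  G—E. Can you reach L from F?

No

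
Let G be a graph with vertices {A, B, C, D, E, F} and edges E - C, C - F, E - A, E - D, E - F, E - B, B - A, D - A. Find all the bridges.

The edges on the cycle E-C-F-E are not bridges since each lies on that cycle.
Every edge lies on some cycle, so there are no bridges.

none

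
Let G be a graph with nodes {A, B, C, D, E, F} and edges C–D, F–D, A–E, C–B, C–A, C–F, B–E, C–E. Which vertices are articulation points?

Removing C increases the component count from 1 to 2, so C is a cut vertex.
By contrast removing E leaves 1 component; it is not a cut vertex. No other vertex is a cut vertex either.

C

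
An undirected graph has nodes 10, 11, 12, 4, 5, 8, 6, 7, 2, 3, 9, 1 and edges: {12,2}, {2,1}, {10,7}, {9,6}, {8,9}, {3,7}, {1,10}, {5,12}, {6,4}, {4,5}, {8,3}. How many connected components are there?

2

11 is isolated — a component by itself.
Starting from 1 we can reach 1, 2, 3, 4, 5, 6, 7, 8, 9, 10, 12. That is one component of size 11.
Total: 2 components.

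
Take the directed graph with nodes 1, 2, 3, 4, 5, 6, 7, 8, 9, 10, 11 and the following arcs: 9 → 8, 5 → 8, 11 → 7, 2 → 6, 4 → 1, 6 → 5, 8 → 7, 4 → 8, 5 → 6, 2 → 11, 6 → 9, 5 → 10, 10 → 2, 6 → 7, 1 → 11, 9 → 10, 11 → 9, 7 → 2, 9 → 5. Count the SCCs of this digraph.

{2, 5, 6, 7, 8, 9, 10, 11} are all mutually reachable — one SCC of size 8.
{3} is an SCC by itself.
{1} is an SCC by itself.
{4} is an SCC by itself.
That gives 4 strongly connected components.

4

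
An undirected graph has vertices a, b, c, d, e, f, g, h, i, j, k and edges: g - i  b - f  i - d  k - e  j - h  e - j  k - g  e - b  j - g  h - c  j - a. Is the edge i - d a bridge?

Yes

Removing i - d leaves no path between i and d: the component count goes from 1 to 2. So it is a bridge.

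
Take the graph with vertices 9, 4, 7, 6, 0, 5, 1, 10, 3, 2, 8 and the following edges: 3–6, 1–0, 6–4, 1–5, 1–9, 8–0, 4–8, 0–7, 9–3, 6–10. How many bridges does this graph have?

3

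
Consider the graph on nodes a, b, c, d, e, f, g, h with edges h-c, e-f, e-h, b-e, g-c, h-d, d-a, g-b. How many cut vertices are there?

Removing d increases the component count from 1 to 2, so d is a cut vertex.
Removing e increases the component count from 1 to 2, so e is a cut vertex.
Removing h increases the component count from 1 to 2, so h is a cut vertex.
By contrast removing a leaves 1 component; it is not a cut vertex. No other vertex is a cut vertex either.

3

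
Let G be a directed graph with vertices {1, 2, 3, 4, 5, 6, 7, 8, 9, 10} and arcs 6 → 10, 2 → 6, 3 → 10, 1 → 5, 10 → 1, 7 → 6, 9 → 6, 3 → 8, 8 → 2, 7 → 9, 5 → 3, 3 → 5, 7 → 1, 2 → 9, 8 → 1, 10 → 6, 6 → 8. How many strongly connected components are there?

{1, 2, 3, 5, 6, 8, 9, 10} are all mutually reachable — one SCC of size 8.
{7} is an SCC by itself.
{4} is an SCC by itself.
That gives 3 strongly connected components.

3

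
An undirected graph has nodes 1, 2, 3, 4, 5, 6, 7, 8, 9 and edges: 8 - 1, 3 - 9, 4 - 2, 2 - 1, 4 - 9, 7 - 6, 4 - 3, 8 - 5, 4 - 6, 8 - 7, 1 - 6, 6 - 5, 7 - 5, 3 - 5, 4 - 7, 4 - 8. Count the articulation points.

0

Removing 9, for instance, still leaves 1 component. No single vertex removal increases the component count — the graph has no articulation points.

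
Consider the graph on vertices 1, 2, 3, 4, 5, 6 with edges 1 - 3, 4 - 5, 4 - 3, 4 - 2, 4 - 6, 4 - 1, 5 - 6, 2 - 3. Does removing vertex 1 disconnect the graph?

Deleting 1 leaves 1 component (was 1) (its neighbors 3, 4 remain connected to each other), so 1 is not a cut vertex.

No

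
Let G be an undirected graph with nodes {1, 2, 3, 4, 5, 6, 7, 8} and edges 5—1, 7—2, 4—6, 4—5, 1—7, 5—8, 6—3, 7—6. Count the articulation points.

3

Removing 5 increases the component count from 1 to 2, so 5 is a cut vertex.
Removing 6 increases the component count from 1 to 2, so 6 is a cut vertex.
Removing 7 increases the component count from 1 to 2, so 7 is a cut vertex.
By contrast removing 8 leaves 1 component; it is not a cut vertex. No other vertex is a cut vertex either.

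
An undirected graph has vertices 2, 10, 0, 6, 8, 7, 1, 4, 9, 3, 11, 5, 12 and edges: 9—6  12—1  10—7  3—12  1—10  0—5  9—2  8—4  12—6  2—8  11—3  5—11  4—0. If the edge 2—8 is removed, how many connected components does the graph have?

1

2 and 8 are still connected via 2-9-6-12-3-11-5-0-4-8, so the component count stays at 1.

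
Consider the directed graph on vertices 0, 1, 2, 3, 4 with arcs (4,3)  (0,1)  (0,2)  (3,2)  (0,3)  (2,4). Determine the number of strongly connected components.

{2, 3, 4} are all mutually reachable — one SCC of size 3.
{0} is an SCC by itself.
{1} is an SCC by itself.
That gives 3 strongly connected components.

3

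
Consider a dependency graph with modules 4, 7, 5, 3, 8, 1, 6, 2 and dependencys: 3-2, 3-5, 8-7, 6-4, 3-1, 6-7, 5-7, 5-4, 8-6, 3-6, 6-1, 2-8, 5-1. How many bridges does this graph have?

0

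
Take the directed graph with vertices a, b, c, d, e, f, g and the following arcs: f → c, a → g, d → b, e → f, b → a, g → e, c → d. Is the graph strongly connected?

From b we can reach every vertex (a, b, c, d, e, f, g), and every vertex can reach b (a, b, c, d, e, f, g). So the whole graph is one strongly connected component.

Yes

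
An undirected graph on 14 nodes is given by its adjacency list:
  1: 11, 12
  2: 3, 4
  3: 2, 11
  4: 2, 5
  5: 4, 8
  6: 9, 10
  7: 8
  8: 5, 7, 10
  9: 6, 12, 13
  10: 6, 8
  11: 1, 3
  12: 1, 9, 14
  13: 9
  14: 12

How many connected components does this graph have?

Starting from 1 we can reach 1, 2, 3, 4, 5, 6, 7, 8, 9, 10, 11, 12, 13, 14. That is one component of size 14.
Total: 1 component.

1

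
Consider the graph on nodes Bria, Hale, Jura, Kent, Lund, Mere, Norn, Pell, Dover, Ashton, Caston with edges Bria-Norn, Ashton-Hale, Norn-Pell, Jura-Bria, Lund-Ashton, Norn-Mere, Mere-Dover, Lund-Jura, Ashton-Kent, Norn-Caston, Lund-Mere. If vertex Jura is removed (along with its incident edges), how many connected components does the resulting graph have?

With Jura gone, the remaining components are: {Bria, Hale, Kent, Lund, Mere, Norn, Pell, Dover, Ashton, Caston}.
That is 1 component.

1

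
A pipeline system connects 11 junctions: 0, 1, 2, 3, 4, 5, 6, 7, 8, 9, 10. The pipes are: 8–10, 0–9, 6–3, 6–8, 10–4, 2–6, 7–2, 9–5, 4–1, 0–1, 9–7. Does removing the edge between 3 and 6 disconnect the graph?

Removing 3–6 leaves no path between 3 and 6: the component count goes from 1 to 2. So it is a bridge.

Yes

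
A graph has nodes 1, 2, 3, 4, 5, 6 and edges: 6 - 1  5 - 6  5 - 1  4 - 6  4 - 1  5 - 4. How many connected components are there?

3 is isolated — a component by itself.
2 is isolated — a component by itself.
Starting from 1 we can reach 1, 4, 5, 6. That is one component of size 4.
Total: 3 components.

3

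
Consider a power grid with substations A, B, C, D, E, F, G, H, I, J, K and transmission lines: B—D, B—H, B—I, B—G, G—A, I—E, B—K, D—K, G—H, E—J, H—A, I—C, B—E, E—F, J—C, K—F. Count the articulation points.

1

Removing B increases the component count from 1 to 2, so B is a cut vertex.
By contrast removing I leaves 1 component; it is not a cut vertex. No other vertex is a cut vertex either.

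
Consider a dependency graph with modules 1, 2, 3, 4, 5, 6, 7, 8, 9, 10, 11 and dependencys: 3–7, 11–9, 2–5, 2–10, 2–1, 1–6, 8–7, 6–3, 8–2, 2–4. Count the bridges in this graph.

The edges on the cycle 8-2-1-6-3-7-8 are not bridges since each lies on that cycle.
But removing 2–4 disconnects 2 from 4; removing 10–2 disconnects 10 from 2; removing 2–5 disconnects 2 from 5; removing 11–9 disconnects 11 from 9 — these are bridges.
That makes 4 bridges.

4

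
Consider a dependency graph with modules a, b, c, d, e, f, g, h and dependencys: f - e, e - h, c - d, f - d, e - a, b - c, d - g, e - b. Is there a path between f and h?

Yes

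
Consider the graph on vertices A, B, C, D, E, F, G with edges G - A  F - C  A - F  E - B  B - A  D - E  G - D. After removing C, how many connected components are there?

1

With C gone, the remaining components are: {A, B, D, E, F, G}.
That is 1 component.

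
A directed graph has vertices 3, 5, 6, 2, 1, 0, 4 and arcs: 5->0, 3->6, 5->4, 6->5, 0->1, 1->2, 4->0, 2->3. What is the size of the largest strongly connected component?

{0, 1, 2, 3, 4, 5, 6} are all mutually reachable — one SCC of size 7.
The largest has 7 vertices.

7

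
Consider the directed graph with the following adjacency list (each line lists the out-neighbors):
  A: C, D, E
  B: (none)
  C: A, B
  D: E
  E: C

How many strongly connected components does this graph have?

{A, C, D, E} are all mutually reachable — one SCC of size 4.
{B} is an SCC by itself.
That gives 2 strongly connected components.

2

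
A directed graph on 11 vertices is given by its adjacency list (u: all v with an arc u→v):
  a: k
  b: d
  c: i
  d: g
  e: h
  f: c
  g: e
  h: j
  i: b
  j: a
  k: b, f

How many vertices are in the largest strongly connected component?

{a, b, c, d, e, f, g, h, i, j, k} are all mutually reachable — one SCC of size 11.
The largest has 11 vertices.

11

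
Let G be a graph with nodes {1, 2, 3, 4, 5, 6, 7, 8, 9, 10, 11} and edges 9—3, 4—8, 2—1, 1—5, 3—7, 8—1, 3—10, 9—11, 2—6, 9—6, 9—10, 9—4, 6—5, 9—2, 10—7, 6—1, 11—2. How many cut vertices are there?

Removing 9 increases the component count from 1 to 2, so 9 is a cut vertex.
By contrast removing 1 leaves 1 component; it is not a cut vertex. No other vertex is a cut vertex either.

1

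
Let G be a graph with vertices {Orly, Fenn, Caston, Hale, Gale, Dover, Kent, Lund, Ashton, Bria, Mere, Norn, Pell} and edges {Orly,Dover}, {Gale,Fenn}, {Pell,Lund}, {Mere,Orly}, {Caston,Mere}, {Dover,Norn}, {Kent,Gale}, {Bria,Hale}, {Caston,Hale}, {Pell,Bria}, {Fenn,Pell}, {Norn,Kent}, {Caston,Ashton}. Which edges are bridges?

The edges on the cycle Caston-Mere-Orly-Dover-Norn-Kent-Gale-Fenn-Pell-Bria-Hale-Caston are not bridges since each lies on that cycle.
But removing Pell–Lund disconnects Pell from Lund; removing Caston–Ashton disconnects Caston from Ashton — these are bridges.

Ashton-Caston, Lund-Pell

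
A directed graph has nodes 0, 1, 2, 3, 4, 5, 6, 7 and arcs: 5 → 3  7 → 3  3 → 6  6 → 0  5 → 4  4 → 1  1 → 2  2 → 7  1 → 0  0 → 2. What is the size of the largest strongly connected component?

5

{0, 2, 3, 6, 7} are all mutually reachable — one SCC of size 5.
{1} is an SCC by itself.
{4} is an SCC by itself.
{5} is an SCC by itself.
The largest has 5 vertices.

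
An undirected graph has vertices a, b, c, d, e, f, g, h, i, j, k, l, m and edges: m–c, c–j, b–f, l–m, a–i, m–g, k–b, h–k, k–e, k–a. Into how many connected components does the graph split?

d is isolated — a component by itself.
Starting from c we can reach c, g, j, l, m. That is one component of size 5.
Starting from a we can reach a, b, e, f, h, i, k. That is one component of size 7.
Total: 3 components.

3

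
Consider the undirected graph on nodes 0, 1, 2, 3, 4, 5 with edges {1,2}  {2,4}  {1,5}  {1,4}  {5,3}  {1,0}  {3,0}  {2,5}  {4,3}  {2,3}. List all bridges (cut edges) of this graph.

The edges on the cycle 1-2-4-1 are not bridges since each lies on that cycle.
Every edge lies on some cycle, so there are no bridges.

none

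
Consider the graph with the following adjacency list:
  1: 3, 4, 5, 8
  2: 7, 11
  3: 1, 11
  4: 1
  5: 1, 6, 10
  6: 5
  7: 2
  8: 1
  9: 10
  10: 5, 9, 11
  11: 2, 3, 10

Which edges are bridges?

The edges on the cycle 11-10-5-1-3-11 are not bridges since each lies on that cycle.
But removing 10-9 disconnects 10 from 9; removing 1-4 disconnects 1 from 4; removing 5-6 disconnects 5 from 6; removing 8-1 disconnects 8 from 1 — these are bridges.
In total 6 edges are bridges.

1-4, 1-8, 10-9, 11-2, 2-7, 5-6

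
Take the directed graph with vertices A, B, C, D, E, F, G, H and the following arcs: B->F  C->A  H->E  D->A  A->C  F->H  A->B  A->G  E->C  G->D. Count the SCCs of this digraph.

{A, B, C, D, E, F, G, H} are all mutually reachable — one SCC of size 8.
That gives 1 strongly connected component.

1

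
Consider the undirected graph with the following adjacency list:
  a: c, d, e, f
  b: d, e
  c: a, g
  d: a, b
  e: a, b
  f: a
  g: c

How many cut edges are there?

3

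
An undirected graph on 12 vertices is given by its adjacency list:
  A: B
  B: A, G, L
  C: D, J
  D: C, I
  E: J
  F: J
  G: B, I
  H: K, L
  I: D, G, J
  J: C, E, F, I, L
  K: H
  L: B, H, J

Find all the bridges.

A-B, E-J, F-J, H-K, H-L

The edges on the cycle J-C-D-I-J are not bridges since each lies on that cycle.
But removing J-E disconnects J from E; removing K-H disconnects K from H; removing F-J disconnects F from J; removing L-H disconnects L from H — these are bridges.
In total 5 edges are bridges.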